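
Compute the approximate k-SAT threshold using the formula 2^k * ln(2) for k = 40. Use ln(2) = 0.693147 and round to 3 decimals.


Using the asymptotic formula: threshold ~ 2^k * ln(2).
2^40 = 1099511627776.
1099511627776 * 0.693147 = 762123186258.051.

762123186258.051


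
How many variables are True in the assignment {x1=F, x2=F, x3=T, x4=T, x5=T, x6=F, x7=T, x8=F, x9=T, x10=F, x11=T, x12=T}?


The weight is the number of variables assigned True.
True variables: x3, x4, x5, x7, x9, x11, x12.
Weight = 7.

7


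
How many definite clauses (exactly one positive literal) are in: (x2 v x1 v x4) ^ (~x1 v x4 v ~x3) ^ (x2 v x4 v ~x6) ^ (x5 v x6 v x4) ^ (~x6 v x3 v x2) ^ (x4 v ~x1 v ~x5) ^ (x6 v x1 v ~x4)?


A definite clause has exactly one positive literal.
Clause 1: 3 positive -> not definite
Clause 2: 1 positive -> definite
Clause 3: 2 positive -> not definite
Clause 4: 3 positive -> not definite
Clause 5: 2 positive -> not definite
Clause 6: 1 positive -> definite
Clause 7: 2 positive -> not definite
Definite clause count = 2.

2


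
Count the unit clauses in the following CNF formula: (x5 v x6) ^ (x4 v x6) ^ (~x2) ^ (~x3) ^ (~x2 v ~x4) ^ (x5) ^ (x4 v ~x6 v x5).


A unit clause contains exactly one literal.
Unit clauses found: (~x2), (~x3), (x5).
Count = 3.

3


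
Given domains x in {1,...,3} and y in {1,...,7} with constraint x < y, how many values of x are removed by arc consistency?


For the constraint x < y, x needs a supporting value in y's domain.
x can be at most 6 (one less than y's maximum).
Valid x values from domain: 3 out of 3.
Pruned = 3 - 3 = 0.

0


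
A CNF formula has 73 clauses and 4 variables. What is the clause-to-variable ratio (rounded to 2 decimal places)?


Clause-to-variable ratio = clauses / variables.
73 / 4 = 18.25.

18.25


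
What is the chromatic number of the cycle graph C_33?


An odd cycle cannot be 2-colored: alternating two colors around the cycle returns to the start with a conflict.
Since 33 is odd, three colors are required (and three suffice).
Chromatic number = 3.

3


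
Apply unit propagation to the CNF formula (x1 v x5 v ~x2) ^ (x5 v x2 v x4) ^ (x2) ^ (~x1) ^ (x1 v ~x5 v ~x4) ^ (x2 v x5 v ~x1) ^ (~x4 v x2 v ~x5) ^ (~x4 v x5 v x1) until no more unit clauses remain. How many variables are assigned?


Unit propagation repeatedly assigns the literal in any unit clause, then simplifies.
Assignments in order: x2 = T, x1 = F, x5 = T, x4 = F.
No further unit clauses remain.
Total variables assigned = 4.

4


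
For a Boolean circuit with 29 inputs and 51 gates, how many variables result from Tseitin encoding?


The Tseitin transformation introduces one auxiliary variable per gate.
Total variables = inputs + gates = 29 + 51 = 80.

80


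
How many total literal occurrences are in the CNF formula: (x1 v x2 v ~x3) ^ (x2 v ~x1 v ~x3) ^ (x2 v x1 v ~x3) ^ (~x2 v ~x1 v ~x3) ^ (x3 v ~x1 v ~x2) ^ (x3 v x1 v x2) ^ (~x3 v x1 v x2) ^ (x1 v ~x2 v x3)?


Clause lengths: 3, 3, 3, 3, 3, 3, 3, 3.
Sum = 3 + 3 + 3 + 3 + 3 + 3 + 3 + 3 = 24.

24


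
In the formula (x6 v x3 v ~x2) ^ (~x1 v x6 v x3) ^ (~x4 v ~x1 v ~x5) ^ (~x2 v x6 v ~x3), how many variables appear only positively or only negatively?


A pure literal appears in only one polarity across all clauses.
Pure literals: x1 (negative only), x2 (negative only), x4 (negative only), x5 (negative only), x6 (positive only).
Count = 5.

5


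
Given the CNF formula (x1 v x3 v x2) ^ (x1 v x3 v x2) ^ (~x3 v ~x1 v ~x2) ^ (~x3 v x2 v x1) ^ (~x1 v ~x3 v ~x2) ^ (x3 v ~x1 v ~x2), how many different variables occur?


Identify each distinct variable in the formula.
Variables found: x1, x2, x3.
Total distinct variables = 3.

3


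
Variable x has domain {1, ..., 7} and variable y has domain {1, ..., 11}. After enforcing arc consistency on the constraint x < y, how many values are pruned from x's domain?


For the constraint x < y, x needs a supporting value in y's domain.
x can be at most 10 (one less than y's maximum).
Valid x values from domain: 7 out of 7.
Pruned = 7 - 7 = 0.

0


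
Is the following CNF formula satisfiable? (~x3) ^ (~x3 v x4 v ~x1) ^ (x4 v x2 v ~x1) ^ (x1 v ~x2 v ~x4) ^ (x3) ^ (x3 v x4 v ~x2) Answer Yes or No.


Check all 16 possible truth assignments.
Number of satisfying assignments found: 0.
The formula is unsatisfiable.

No


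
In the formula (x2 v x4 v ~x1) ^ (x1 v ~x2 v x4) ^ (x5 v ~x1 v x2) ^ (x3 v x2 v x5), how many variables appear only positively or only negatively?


A pure literal appears in only one polarity across all clauses.
Pure literals: x3 (positive only), x4 (positive only), x5 (positive only).
Count = 3.

3


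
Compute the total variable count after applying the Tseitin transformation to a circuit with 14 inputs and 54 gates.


The Tseitin transformation introduces one auxiliary variable per gate.
Total variables = inputs + gates = 14 + 54 = 68.

68


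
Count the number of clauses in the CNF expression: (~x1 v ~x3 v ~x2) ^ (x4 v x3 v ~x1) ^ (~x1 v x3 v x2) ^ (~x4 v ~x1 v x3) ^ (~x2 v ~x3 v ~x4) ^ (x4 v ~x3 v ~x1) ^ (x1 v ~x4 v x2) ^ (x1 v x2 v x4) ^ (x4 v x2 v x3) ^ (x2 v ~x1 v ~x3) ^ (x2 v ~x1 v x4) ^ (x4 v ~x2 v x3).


Each group enclosed in parentheses joined by ^ is one clause.
Counting the conjuncts: 12 clauses.

12


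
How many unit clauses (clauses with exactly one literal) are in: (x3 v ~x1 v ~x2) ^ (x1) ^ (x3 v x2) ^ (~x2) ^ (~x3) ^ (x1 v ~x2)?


A unit clause contains exactly one literal.
Unit clauses found: (x1), (~x2), (~x3).
Count = 3.

3


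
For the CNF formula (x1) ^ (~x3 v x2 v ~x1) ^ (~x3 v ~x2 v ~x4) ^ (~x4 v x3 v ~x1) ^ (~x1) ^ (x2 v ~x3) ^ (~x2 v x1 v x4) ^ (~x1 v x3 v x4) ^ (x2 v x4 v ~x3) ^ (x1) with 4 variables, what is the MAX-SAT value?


Enumerate all 16 truth assignments.
For each, count how many of the 10 clauses are satisfied.
The formula is not fully satisfiable, so the maximum is below 10.
Maximum simultaneously satisfiable clauses = 9.

9


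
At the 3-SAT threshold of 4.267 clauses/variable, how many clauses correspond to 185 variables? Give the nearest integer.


The 3-SAT phase transition occurs at approximately 4.267 clauses per variable.
m = 4.267 * 185 = 789.395.
Rounded to nearest integer: 789.

789


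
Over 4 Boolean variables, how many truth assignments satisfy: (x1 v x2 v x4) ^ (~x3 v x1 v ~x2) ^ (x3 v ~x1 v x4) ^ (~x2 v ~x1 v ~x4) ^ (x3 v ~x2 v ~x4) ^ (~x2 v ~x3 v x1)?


Enumerate all 16 truth assignments over 4 variables.
Test each against every clause.
Satisfying assignments found: 7.

7


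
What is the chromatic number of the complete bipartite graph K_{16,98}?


K_{16,98} is bipartite by definition: the two parts are independent sets, with every edge crossing between them.
Color all vertices in one part with color 1 and all vertices in the other part with color 2.
Since the graph has at least one edge, one color does not suffice.
Chromatic number = 2.

2


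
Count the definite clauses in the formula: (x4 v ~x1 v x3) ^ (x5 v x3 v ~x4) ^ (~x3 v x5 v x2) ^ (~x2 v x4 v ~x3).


A definite clause has exactly one positive literal.
Clause 1: 2 positive -> not definite
Clause 2: 2 positive -> not definite
Clause 3: 2 positive -> not definite
Clause 4: 1 positive -> definite
Definite clause count = 1.

1


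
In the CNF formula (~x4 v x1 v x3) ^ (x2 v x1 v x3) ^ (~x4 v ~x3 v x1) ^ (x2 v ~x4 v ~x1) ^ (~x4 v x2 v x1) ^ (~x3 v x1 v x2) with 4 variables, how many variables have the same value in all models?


Find all satisfying assignments: 8 model(s).
Check which variables have the same value in every model.
No variable is fixed across all models.
Backbone size = 0.

0


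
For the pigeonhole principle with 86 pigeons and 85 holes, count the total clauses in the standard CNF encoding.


The PHP encoding has two parts:
1) At-least-one-hole clauses: 86 (one per pigeon, each with 85 literals).
2) At-most-one-pigeon-per-hole clauses: 85 holes * C(86,2) = 85 * 3655 = 310675.
Total clauses = 86 + 310675 = 310761.

310761


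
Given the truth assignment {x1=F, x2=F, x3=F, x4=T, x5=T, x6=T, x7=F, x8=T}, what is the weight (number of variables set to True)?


The weight is the number of variables assigned True.
True variables: x4, x5, x6, x8.
Weight = 4.

4


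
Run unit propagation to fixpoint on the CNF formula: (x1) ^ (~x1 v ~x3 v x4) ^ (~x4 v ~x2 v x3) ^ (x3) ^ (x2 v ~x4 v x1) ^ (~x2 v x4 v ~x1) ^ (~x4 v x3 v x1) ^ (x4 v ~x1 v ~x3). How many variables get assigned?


Unit propagation repeatedly assigns the literal in any unit clause, then simplifies.
Assignments in order: x1 = T, x3 = T, x4 = T.
No further unit clauses remain.
Total variables assigned = 3.

3


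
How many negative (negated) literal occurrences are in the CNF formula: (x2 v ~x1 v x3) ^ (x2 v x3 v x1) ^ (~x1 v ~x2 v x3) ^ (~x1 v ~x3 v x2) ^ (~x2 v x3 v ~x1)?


Scan each clause for negated literals.
Clause 1: 1 negative; Clause 2: 0 negative; Clause 3: 2 negative; Clause 4: 2 negative; Clause 5: 2 negative.
Total negative literal occurrences = 7.

7


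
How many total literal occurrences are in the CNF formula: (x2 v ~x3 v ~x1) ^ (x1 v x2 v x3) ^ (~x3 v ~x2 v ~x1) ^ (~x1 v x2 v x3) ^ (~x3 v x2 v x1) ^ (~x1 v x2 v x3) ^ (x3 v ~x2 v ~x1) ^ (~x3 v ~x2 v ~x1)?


Clause lengths: 3, 3, 3, 3, 3, 3, 3, 3.
Sum = 3 + 3 + 3 + 3 + 3 + 3 + 3 + 3 = 24.

24


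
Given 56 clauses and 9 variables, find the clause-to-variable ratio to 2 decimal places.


Clause-to-variable ratio = clauses / variables.
56 / 9 = 6.22.

6.22


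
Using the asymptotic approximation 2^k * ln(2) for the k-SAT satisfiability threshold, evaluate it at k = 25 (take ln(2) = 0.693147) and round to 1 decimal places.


Using the asymptotic formula: threshold ~ 2^k * ln(2).
2^25 = 33554432.
33554432 * 0.693147 = 23258153.9.

23258153.9


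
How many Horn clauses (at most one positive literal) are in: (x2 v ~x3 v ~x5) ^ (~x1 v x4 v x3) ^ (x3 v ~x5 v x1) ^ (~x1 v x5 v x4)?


A Horn clause has at most one positive literal.
Clause 1: 1 positive lit(s) -> Horn
Clause 2: 2 positive lit(s) -> not Horn
Clause 3: 2 positive lit(s) -> not Horn
Clause 4: 2 positive lit(s) -> not Horn
Total Horn clauses = 1.

1


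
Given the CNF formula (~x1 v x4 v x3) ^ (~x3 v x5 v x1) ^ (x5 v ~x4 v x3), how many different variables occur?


Identify each distinct variable in the formula.
Variables found: x1, x3, x4, x5.
Total distinct variables = 4.

4


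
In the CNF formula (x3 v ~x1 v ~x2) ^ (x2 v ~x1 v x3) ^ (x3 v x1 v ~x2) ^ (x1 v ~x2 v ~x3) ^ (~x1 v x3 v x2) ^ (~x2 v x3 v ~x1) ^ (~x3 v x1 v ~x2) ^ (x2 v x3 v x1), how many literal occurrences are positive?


Scan each clause for unnegated literals.
Clause 1: 1 positive; Clause 2: 2 positive; Clause 3: 2 positive; Clause 4: 1 positive; Clause 5: 2 positive; Clause 6: 1 positive; Clause 7: 1 positive; Clause 8: 3 positive.
Total positive literal occurrences = 13.

13


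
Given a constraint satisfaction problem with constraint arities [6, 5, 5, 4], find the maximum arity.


The arities are: 6, 5, 5, 4.
Scan for the maximum value.
Maximum arity = 6.

6


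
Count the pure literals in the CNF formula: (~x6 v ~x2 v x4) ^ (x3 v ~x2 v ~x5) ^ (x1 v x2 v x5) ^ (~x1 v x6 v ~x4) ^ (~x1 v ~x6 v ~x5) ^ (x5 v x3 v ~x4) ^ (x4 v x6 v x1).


A pure literal appears in only one polarity across all clauses.
Pure literals: x3 (positive only).
Count = 1.

1


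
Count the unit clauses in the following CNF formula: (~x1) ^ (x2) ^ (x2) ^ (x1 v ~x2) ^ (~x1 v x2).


A unit clause contains exactly one literal.
Unit clauses found: (~x1), (x2), (x2).
Count = 3.

3


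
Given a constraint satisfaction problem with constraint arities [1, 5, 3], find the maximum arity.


The arities are: 1, 5, 3.
Scan for the maximum value.
Maximum arity = 5.

5


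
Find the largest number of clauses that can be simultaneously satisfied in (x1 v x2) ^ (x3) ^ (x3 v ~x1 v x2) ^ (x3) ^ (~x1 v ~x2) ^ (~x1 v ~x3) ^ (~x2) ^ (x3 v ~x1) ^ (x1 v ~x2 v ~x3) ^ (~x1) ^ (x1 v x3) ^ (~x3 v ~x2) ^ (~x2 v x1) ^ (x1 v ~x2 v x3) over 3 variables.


Enumerate all 8 truth assignments.
For each, count how many of the 14 clauses are satisfied.
The formula is not fully satisfiable, so the maximum is below 14.
Maximum simultaneously satisfiable clauses = 13.

13


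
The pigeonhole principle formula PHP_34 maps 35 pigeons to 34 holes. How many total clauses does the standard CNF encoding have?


The PHP encoding has two parts:
1) At-least-one-hole clauses: 35 (one per pigeon, each with 34 literals).
2) At-most-one-pigeon-per-hole clauses: 34 holes * C(35,2) = 34 * 595 = 20230.
Total clauses = 35 + 20230 = 20265.

20265


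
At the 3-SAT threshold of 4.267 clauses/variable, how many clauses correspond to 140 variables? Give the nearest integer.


The 3-SAT phase transition occurs at approximately 4.267 clauses per variable.
m = 4.267 * 140 = 597.38.
Rounded to nearest integer: 597.

597


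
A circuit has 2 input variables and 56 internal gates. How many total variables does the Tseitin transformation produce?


The Tseitin transformation introduces one auxiliary variable per gate.
Total variables = inputs + gates = 2 + 56 = 58.

58


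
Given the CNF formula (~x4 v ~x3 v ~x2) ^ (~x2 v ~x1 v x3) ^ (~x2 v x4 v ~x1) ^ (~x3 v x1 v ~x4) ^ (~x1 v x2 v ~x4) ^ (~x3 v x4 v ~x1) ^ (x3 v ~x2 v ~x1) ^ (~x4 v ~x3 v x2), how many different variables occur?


Identify each distinct variable in the formula.
Variables found: x1, x2, x3, x4.
Total distinct variables = 4.

4


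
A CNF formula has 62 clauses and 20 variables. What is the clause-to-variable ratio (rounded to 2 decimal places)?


Clause-to-variable ratio = clauses / variables.
62 / 20 = 3.1.

3.1


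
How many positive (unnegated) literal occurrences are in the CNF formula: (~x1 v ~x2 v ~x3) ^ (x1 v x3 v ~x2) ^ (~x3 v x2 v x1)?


Scan each clause for unnegated literals.
Clause 1: 0 positive; Clause 2: 2 positive; Clause 3: 2 positive.
Total positive literal occurrences = 4.

4


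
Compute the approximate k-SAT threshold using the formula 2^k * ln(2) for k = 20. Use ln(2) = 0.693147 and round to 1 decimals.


Using the asymptotic formula: threshold ~ 2^k * ln(2).
2^20 = 1048576.
1048576 * 0.693147 = 726817.3.

726817.3


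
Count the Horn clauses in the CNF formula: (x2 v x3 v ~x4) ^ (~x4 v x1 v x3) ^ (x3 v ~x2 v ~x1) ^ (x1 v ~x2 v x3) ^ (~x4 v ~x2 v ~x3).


A Horn clause has at most one positive literal.
Clause 1: 2 positive lit(s) -> not Horn
Clause 2: 2 positive lit(s) -> not Horn
Clause 3: 1 positive lit(s) -> Horn
Clause 4: 2 positive lit(s) -> not Horn
Clause 5: 0 positive lit(s) -> Horn
Total Horn clauses = 2.

2


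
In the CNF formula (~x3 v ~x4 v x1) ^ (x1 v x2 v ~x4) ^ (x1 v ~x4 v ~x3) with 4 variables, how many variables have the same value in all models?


Find all satisfying assignments: 13 model(s).
Check which variables have the same value in every model.
No variable is fixed across all models.
Backbone size = 0.

0


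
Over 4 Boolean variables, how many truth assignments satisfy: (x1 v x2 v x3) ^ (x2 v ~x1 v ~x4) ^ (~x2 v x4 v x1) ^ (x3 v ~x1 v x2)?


Enumerate all 16 truth assignments over 4 variables.
Test each against every clause.
Satisfying assignments found: 9.

9


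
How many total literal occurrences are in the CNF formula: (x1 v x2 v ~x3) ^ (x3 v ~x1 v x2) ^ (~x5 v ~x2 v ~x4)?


Clause lengths: 3, 3, 3.
Sum = 3 + 3 + 3 = 9.

9


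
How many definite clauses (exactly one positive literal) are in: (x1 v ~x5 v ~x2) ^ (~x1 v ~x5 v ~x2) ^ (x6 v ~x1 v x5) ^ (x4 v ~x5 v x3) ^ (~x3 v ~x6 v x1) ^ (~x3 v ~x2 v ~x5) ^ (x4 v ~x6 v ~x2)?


A definite clause has exactly one positive literal.
Clause 1: 1 positive -> definite
Clause 2: 0 positive -> not definite
Clause 3: 2 positive -> not definite
Clause 4: 2 positive -> not definite
Clause 5: 1 positive -> definite
Clause 6: 0 positive -> not definite
Clause 7: 1 positive -> definite
Definite clause count = 3.

3


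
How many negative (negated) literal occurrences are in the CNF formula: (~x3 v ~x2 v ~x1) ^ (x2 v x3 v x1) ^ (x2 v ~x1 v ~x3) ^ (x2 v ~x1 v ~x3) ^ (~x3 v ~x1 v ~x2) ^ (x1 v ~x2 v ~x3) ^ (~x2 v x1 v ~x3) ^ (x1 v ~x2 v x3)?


Scan each clause for negated literals.
Clause 1: 3 negative; Clause 2: 0 negative; Clause 3: 2 negative; Clause 4: 2 negative; Clause 5: 3 negative; Clause 6: 2 negative; Clause 7: 2 negative; Clause 8: 1 negative.
Total negative literal occurrences = 15.

15


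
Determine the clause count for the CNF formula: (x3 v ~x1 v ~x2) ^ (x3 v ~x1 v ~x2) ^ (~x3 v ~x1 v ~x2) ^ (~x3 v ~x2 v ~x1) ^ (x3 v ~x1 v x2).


Each group enclosed in parentheses joined by ^ is one clause.
Counting the conjuncts: 5 clauses.

5


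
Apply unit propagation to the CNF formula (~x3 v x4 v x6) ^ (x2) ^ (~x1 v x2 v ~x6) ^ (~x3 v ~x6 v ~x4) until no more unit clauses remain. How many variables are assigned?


Unit propagation repeatedly assigns the literal in any unit clause, then simplifies.
Assignments in order: x2 = T.
No further unit clauses remain.
Total variables assigned = 1.

1


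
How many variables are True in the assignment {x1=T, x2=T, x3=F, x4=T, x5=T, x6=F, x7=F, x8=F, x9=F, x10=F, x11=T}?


The weight is the number of variables assigned True.
True variables: x1, x2, x4, x5, x11.
Weight = 5.

5


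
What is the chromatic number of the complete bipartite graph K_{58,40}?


K_{58,40} is bipartite by definition: the two parts are independent sets, with every edge crossing between them.
Color all vertices in one part with color 1 and all vertices in the other part with color 2.
Since the graph has at least one edge, one color does not suffice.
Chromatic number = 2.

2


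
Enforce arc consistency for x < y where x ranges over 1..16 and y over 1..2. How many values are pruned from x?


For the constraint x < y, x needs a supporting value in y's domain.
x can be at most 1 (one less than y's maximum).
Valid x values from domain: 1 out of 16.
Pruned = 16 - 1 = 15.

15


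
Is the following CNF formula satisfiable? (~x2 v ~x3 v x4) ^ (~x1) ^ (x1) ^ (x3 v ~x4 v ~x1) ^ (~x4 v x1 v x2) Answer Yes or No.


Check all 16 possible truth assignments.
Number of satisfying assignments found: 0.
The formula is unsatisfiable.

No


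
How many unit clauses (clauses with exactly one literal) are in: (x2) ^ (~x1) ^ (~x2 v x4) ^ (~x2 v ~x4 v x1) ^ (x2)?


A unit clause contains exactly one literal.
Unit clauses found: (x2), (~x1), (x2).
Count = 3.

3


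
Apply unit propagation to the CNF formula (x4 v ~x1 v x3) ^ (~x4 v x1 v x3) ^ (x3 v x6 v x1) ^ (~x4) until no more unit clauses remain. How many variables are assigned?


Unit propagation repeatedly assigns the literal in any unit clause, then simplifies.
Assignments in order: x4 = F.
No further unit clauses remain.
Total variables assigned = 1.

1


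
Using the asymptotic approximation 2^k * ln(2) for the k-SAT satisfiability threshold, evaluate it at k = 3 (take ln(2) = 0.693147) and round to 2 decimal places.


Using the asymptotic formula: threshold ~ 2^k * ln(2).
2^3 = 8.
8 * 0.693147 = 5.55.

5.55


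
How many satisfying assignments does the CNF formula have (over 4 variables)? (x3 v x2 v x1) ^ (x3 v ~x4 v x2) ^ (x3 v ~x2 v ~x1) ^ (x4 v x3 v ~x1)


Enumerate all 16 truth assignments over 4 variables.
Test each against every clause.
Satisfying assignments found: 10.

10


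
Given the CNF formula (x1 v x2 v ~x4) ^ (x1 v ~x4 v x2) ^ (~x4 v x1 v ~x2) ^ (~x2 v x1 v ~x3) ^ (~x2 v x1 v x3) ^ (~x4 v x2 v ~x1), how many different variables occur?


Identify each distinct variable in the formula.
Variables found: x1, x2, x3, x4.
Total distinct variables = 4.

4


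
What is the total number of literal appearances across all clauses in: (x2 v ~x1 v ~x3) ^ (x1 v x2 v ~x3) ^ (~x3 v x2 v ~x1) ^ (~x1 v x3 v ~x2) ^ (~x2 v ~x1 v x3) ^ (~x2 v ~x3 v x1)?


Clause lengths: 3, 3, 3, 3, 3, 3.
Sum = 3 + 3 + 3 + 3 + 3 + 3 = 18.

18


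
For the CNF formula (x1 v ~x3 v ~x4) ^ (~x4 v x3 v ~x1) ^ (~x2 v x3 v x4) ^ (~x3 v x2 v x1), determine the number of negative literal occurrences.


Scan each clause for negated literals.
Clause 1: 2 negative; Clause 2: 2 negative; Clause 3: 1 negative; Clause 4: 1 negative.
Total negative literal occurrences = 6.

6


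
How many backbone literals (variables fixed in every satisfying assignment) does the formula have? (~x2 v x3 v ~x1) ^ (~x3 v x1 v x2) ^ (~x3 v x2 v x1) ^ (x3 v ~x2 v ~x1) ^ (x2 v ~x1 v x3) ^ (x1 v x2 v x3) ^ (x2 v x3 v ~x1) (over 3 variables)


Find all satisfying assignments: 4 model(s).
Check which variables have the same value in every model.
No variable is fixed across all models.
Backbone size = 0.

0


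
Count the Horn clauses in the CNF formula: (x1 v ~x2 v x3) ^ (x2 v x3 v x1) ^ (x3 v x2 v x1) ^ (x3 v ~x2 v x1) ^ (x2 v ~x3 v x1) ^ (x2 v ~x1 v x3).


A Horn clause has at most one positive literal.
Clause 1: 2 positive lit(s) -> not Horn
Clause 2: 3 positive lit(s) -> not Horn
Clause 3: 3 positive lit(s) -> not Horn
Clause 4: 2 positive lit(s) -> not Horn
Clause 5: 2 positive lit(s) -> not Horn
Clause 6: 2 positive lit(s) -> not Horn
Total Horn clauses = 0.

0


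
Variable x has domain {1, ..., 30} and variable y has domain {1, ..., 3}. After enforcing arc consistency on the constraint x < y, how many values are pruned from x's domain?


For the constraint x < y, x needs a supporting value in y's domain.
x can be at most 2 (one less than y's maximum).
Valid x values from domain: 2 out of 30.
Pruned = 30 - 2 = 28.

28


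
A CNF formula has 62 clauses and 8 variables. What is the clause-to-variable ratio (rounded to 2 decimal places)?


Clause-to-variable ratio = clauses / variables.
62 / 8 = 7.75.

7.75


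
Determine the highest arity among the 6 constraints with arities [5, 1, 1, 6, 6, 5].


The arities are: 5, 1, 1, 6, 6, 5.
Scan for the maximum value.
Maximum arity = 6.

6


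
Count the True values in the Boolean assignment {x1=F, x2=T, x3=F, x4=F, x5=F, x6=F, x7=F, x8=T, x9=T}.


The weight is the number of variables assigned True.
True variables: x2, x8, x9.
Weight = 3.

3


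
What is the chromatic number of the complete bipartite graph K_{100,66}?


K_{100,66} is bipartite by definition: the two parts are independent sets, with every edge crossing between them.
Color all vertices in one part with color 1 and all vertices in the other part with color 2.
Since the graph has at least one edge, one color does not suffice.
Chromatic number = 2.

2


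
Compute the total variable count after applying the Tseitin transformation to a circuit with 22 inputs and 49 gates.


The Tseitin transformation introduces one auxiliary variable per gate.
Total variables = inputs + gates = 22 + 49 = 71.

71


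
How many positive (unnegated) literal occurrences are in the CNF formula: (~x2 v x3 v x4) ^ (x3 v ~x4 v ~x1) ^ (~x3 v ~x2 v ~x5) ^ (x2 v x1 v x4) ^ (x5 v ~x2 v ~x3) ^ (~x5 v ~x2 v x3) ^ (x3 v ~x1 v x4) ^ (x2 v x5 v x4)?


Scan each clause for unnegated literals.
Clause 1: 2 positive; Clause 2: 1 positive; Clause 3: 0 positive; Clause 4: 3 positive; Clause 5: 1 positive; Clause 6: 1 positive; Clause 7: 2 positive; Clause 8: 3 positive.
Total positive literal occurrences = 13.

13


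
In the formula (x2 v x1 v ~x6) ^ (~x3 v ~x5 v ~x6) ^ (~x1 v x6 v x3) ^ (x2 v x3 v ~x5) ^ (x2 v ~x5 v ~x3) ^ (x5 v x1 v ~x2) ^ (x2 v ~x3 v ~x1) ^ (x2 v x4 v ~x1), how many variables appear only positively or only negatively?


A pure literal appears in only one polarity across all clauses.
Pure literals: x4 (positive only).
Count = 1.

1


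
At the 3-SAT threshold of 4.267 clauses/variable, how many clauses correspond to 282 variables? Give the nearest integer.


The 3-SAT phase transition occurs at approximately 4.267 clauses per variable.
m = 4.267 * 282 = 1203.294.
Rounded to nearest integer: 1203.

1203


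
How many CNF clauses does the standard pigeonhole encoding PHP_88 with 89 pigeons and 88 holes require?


The PHP encoding has two parts:
1) At-least-one-hole clauses: 89 (one per pigeon, each with 88 literals).
2) At-most-one-pigeon-per-hole clauses: 88 holes * C(89,2) = 88 * 3916 = 344608.
Total clauses = 89 + 344608 = 344697.

344697


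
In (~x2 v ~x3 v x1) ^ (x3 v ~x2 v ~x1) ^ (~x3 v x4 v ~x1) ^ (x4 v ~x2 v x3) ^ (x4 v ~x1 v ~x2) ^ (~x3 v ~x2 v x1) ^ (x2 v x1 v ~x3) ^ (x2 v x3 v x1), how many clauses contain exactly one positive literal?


A definite clause has exactly one positive literal.
Clause 1: 1 positive -> definite
Clause 2: 1 positive -> definite
Clause 3: 1 positive -> definite
Clause 4: 2 positive -> not definite
Clause 5: 1 positive -> definite
Clause 6: 1 positive -> definite
Clause 7: 2 positive -> not definite
Clause 8: 3 positive -> not definite
Definite clause count = 5.

5


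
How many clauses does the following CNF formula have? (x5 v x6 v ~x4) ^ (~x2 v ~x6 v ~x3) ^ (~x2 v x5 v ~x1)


Each group enclosed in parentheses joined by ^ is one clause.
Counting the conjuncts: 3 clauses.

3


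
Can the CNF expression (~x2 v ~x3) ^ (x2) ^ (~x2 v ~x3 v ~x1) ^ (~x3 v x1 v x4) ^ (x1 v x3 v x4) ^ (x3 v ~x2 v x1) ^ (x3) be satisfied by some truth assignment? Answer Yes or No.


Check all 16 possible truth assignments.
Number of satisfying assignments found: 0.
The formula is unsatisfiable.

No


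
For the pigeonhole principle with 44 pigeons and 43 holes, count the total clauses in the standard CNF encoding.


The PHP encoding has two parts:
1) At-least-one-hole clauses: 44 (one per pigeon, each with 43 literals).
2) At-most-one-pigeon-per-hole clauses: 43 holes * C(44,2) = 43 * 946 = 40678.
Total clauses = 44 + 40678 = 40722.

40722


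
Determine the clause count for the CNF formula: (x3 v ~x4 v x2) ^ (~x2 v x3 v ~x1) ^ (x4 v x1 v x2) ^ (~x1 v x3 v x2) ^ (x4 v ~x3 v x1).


Each group enclosed in parentheses joined by ^ is one clause.
Counting the conjuncts: 5 clauses.

5


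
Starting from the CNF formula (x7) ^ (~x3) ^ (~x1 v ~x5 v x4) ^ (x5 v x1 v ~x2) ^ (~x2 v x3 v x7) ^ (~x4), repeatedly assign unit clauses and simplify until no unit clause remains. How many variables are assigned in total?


Unit propagation repeatedly assigns the literal in any unit clause, then simplifies.
Assignments in order: x7 = T, x3 = F, x4 = F.
No further unit clauses remain.
Total variables assigned = 3.

3


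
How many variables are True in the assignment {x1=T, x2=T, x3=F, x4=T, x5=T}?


The weight is the number of variables assigned True.
True variables: x1, x2, x4, x5.
Weight = 4.

4


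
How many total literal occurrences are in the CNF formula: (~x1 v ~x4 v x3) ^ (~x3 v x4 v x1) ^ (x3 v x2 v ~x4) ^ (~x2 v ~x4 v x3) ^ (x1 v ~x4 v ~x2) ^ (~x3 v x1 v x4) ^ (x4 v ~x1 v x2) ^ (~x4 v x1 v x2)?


Clause lengths: 3, 3, 3, 3, 3, 3, 3, 3.
Sum = 3 + 3 + 3 + 3 + 3 + 3 + 3 + 3 = 24.

24


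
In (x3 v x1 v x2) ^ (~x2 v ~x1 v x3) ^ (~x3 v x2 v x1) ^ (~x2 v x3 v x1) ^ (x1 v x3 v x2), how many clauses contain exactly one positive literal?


A definite clause has exactly one positive literal.
Clause 1: 3 positive -> not definite
Clause 2: 1 positive -> definite
Clause 3: 2 positive -> not definite
Clause 4: 2 positive -> not definite
Clause 5: 3 positive -> not definite
Definite clause count = 1.

1


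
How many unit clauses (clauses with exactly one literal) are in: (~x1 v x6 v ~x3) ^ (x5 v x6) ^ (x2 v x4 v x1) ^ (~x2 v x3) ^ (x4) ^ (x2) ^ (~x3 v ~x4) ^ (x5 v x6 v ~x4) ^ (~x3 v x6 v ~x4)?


A unit clause contains exactly one literal.
Unit clauses found: (x4), (x2).
Count = 2.

2


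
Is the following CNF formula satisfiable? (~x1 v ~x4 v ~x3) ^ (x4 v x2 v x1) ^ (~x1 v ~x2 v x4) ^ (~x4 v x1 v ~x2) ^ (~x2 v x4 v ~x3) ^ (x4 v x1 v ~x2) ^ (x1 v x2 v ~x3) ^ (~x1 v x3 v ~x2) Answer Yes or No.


Check all 16 possible truth assignments.
Number of satisfying assignments found: 4.
The formula is satisfiable.

Yes


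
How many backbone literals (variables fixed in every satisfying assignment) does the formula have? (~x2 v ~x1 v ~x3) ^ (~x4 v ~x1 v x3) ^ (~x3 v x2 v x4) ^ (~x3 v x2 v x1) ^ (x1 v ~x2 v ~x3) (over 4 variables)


Find all satisfying assignments: 7 model(s).
Check which variables have the same value in every model.
No variable is fixed across all models.
Backbone size = 0.

0


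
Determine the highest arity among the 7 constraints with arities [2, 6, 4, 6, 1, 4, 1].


The arities are: 2, 6, 4, 6, 1, 4, 1.
Scan for the maximum value.
Maximum arity = 6.

6


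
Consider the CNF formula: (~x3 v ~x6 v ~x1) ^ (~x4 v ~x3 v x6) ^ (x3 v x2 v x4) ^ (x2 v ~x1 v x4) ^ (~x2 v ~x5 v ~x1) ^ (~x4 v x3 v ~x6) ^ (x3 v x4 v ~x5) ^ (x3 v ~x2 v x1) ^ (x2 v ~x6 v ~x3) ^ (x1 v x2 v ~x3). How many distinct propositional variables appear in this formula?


Identify each distinct variable in the formula.
Variables found: x1, x2, x3, x4, x5, x6.
Total distinct variables = 6.

6


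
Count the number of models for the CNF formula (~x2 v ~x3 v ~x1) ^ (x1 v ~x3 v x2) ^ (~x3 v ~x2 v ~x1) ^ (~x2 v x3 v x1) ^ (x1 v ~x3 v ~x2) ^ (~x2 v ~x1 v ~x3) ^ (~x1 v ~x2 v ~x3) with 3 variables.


Enumerate all 8 truth assignments over 3 variables.
Test each against every clause.
Satisfying assignments found: 4.

4


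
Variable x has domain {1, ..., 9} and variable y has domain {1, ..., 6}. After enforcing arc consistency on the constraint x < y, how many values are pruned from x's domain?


For the constraint x < y, x needs a supporting value in y's domain.
x can be at most 5 (one less than y's maximum).
Valid x values from domain: 5 out of 9.
Pruned = 9 - 5 = 4.

4


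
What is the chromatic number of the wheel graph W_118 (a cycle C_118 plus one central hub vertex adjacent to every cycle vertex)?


W_118 consists of the cycle C_118 together with a hub vertex adjacent to every cycle vertex.
The cycle C_118 needs 2 colors (even cycle -> 2).
The hub is adjacent to every cycle vertex, so it must receive a new color distinct from all of them.
Chromatic number = 2 + 1 = 3.

3


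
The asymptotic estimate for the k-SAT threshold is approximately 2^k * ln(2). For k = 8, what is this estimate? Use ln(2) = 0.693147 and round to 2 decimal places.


Using the asymptotic formula: threshold ~ 2^k * ln(2).
2^8 = 256.
256 * 0.693147 = 177.45.

177.45


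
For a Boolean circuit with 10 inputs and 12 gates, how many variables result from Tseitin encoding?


The Tseitin transformation introduces one auxiliary variable per gate.
Total variables = inputs + gates = 10 + 12 = 22.

22


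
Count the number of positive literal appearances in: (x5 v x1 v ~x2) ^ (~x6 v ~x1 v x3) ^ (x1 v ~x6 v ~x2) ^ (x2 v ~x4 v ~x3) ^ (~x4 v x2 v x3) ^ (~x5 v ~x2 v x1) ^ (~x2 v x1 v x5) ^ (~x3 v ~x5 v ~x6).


Scan each clause for unnegated literals.
Clause 1: 2 positive; Clause 2: 1 positive; Clause 3: 1 positive; Clause 4: 1 positive; Clause 5: 2 positive; Clause 6: 1 positive; Clause 7: 2 positive; Clause 8: 0 positive.
Total positive literal occurrences = 10.

10


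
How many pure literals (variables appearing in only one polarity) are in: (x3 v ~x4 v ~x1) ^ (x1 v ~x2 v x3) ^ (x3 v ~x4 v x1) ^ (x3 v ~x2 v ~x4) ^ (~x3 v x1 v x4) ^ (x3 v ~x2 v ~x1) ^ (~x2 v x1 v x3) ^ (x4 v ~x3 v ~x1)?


A pure literal appears in only one polarity across all clauses.
Pure literals: x2 (negative only).
Count = 1.

1


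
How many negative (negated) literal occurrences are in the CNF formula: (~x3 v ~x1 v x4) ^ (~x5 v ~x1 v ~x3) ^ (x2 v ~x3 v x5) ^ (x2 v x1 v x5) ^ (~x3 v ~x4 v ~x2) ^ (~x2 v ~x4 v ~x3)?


Scan each clause for negated literals.
Clause 1: 2 negative; Clause 2: 3 negative; Clause 3: 1 negative; Clause 4: 0 negative; Clause 5: 3 negative; Clause 6: 3 negative.
Total negative literal occurrences = 12.

12


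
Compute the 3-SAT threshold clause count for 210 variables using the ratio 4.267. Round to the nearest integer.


The 3-SAT phase transition occurs at approximately 4.267 clauses per variable.
m = 4.267 * 210 = 896.07.
Rounded to nearest integer: 896.

896


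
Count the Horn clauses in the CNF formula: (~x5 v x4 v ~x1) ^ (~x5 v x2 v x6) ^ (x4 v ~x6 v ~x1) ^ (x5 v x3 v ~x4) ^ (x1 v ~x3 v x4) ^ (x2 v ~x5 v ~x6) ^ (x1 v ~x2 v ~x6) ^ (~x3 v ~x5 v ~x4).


A Horn clause has at most one positive literal.
Clause 1: 1 positive lit(s) -> Horn
Clause 2: 2 positive lit(s) -> not Horn
Clause 3: 1 positive lit(s) -> Horn
Clause 4: 2 positive lit(s) -> not Horn
Clause 5: 2 positive lit(s) -> not Horn
Clause 6: 1 positive lit(s) -> Horn
Clause 7: 1 positive lit(s) -> Horn
Clause 8: 0 positive lit(s) -> Horn
Total Horn clauses = 5.

5


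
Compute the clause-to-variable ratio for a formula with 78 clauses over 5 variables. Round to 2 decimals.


Clause-to-variable ratio = clauses / variables.
78 / 5 = 15.6.

15.6


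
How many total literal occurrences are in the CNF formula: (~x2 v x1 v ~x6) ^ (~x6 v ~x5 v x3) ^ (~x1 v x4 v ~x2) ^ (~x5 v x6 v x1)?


Clause lengths: 3, 3, 3, 3.
Sum = 3 + 3 + 3 + 3 = 12.

12


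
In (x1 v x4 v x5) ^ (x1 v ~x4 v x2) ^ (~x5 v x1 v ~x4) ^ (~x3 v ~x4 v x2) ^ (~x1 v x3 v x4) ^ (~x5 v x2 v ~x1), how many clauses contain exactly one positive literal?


A definite clause has exactly one positive literal.
Clause 1: 3 positive -> not definite
Clause 2: 2 positive -> not definite
Clause 3: 1 positive -> definite
Clause 4: 1 positive -> definite
Clause 5: 2 positive -> not definite
Clause 6: 1 positive -> definite
Definite clause count = 3.

3


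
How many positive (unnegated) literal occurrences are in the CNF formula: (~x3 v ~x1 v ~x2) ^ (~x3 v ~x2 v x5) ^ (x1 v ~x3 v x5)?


Scan each clause for unnegated literals.
Clause 1: 0 positive; Clause 2: 1 positive; Clause 3: 2 positive.
Total positive literal occurrences = 3.

3


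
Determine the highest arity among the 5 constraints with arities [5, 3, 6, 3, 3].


The arities are: 5, 3, 6, 3, 3.
Scan for the maximum value.
Maximum arity = 6.

6


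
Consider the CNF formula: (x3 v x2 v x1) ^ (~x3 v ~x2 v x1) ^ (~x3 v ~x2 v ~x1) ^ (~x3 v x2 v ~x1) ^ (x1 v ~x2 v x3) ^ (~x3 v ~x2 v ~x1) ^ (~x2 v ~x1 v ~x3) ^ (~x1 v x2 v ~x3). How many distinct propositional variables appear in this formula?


Identify each distinct variable in the formula.
Variables found: x1, x2, x3.
Total distinct variables = 3.

3


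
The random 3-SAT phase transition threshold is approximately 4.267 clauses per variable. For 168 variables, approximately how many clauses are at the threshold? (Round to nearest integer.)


The 3-SAT phase transition occurs at approximately 4.267 clauses per variable.
m = 4.267 * 168 = 716.856.
Rounded to nearest integer: 717.

717


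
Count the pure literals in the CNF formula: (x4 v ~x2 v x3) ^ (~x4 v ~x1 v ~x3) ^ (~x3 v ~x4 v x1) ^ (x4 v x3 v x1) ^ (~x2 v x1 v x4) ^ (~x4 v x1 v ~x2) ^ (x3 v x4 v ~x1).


A pure literal appears in only one polarity across all clauses.
Pure literals: x2 (negative only).
Count = 1.

1


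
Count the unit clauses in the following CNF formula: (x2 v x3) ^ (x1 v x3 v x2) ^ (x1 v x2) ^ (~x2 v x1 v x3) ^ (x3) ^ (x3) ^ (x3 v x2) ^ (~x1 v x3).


A unit clause contains exactly one literal.
Unit clauses found: (x3), (x3).
Count = 2.

2


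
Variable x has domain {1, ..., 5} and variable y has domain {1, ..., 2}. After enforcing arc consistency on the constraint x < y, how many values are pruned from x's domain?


For the constraint x < y, x needs a supporting value in y's domain.
x can be at most 1 (one less than y's maximum).
Valid x values from domain: 1 out of 5.
Pruned = 5 - 1 = 4.

4


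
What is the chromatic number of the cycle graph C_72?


A cycle on an even number of vertices is bipartite: alternate two colors around the cycle.
Since 72 is even, two colors suffice, and at least two are needed because the graph has edges.
Chromatic number = 2.

2


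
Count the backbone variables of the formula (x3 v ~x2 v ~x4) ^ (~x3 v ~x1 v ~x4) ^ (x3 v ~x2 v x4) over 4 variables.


Find all satisfying assignments: 10 model(s).
Check which variables have the same value in every model.
No variable is fixed across all models.
Backbone size = 0.

0


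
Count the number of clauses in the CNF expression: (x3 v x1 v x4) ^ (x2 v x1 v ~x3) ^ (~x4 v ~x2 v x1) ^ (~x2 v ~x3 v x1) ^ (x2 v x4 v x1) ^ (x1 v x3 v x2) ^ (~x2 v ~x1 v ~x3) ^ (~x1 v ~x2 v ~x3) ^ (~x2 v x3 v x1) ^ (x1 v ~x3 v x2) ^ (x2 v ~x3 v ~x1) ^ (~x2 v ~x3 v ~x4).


Each group enclosed in parentheses joined by ^ is one clause.
Counting the conjuncts: 12 clauses.

12


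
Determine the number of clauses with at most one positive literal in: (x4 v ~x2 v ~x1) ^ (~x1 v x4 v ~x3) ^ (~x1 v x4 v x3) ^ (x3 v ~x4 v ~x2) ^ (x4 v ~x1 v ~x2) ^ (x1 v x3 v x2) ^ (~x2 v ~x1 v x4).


A Horn clause has at most one positive literal.
Clause 1: 1 positive lit(s) -> Horn
Clause 2: 1 positive lit(s) -> Horn
Clause 3: 2 positive lit(s) -> not Horn
Clause 4: 1 positive lit(s) -> Horn
Clause 5: 1 positive lit(s) -> Horn
Clause 6: 3 positive lit(s) -> not Horn
Clause 7: 1 positive lit(s) -> Horn
Total Horn clauses = 5.

5


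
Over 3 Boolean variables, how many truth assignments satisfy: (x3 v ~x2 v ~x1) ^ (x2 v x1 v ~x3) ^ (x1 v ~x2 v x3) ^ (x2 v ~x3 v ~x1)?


Enumerate all 8 truth assignments over 3 variables.
Test each against every clause.
Satisfying assignments found: 4.

4


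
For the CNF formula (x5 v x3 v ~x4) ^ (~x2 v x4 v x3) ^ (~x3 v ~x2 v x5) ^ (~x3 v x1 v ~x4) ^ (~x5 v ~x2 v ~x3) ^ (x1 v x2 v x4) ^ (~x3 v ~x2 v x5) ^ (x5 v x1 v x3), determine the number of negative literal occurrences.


Scan each clause for negated literals.
Clause 1: 1 negative; Clause 2: 1 negative; Clause 3: 2 negative; Clause 4: 2 negative; Clause 5: 3 negative; Clause 6: 0 negative; Clause 7: 2 negative; Clause 8: 0 negative.
Total negative literal occurrences = 11.

11


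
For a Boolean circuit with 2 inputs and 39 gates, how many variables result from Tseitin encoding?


The Tseitin transformation introduces one auxiliary variable per gate.
Total variables = inputs + gates = 2 + 39 = 41.

41


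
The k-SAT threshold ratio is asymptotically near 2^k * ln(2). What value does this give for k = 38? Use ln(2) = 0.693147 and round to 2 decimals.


Using the asymptotic formula: threshold ~ 2^k * ln(2).
2^38 = 274877906944.
274877906944 * 0.693147 = 190530796564.51.

190530796564.51


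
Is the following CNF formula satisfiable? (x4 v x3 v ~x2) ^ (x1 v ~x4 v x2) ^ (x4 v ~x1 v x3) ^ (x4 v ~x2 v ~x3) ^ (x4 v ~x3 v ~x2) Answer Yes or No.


Check all 16 possible truth assignments.
Number of satisfying assignments found: 9.
The formula is satisfiable.

Yes


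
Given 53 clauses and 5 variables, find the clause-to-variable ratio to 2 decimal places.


Clause-to-variable ratio = clauses / variables.
53 / 5 = 10.6.

10.6


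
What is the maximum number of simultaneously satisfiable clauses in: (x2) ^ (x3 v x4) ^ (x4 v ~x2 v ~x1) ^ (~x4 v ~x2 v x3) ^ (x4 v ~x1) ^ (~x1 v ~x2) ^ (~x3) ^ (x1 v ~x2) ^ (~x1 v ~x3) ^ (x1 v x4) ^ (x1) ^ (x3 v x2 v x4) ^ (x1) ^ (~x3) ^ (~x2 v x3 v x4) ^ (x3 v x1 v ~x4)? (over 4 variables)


Enumerate all 16 truth assignments.
For each, count how many of the 16 clauses are satisfied.
The formula is not fully satisfiable, so the maximum is below 16.
Maximum simultaneously satisfiable clauses = 15.

15


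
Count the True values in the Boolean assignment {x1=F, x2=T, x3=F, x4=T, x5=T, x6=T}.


The weight is the number of variables assigned True.
True variables: x2, x4, x5, x6.
Weight = 4.

4


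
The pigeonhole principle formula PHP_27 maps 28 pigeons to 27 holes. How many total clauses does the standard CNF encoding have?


The PHP encoding has two parts:
1) At-least-one-hole clauses: 28 (one per pigeon, each with 27 literals).
2) At-most-one-pigeon-per-hole clauses: 27 holes * C(28,2) = 27 * 378 = 10206.
Total clauses = 28 + 10206 = 10234.

10234


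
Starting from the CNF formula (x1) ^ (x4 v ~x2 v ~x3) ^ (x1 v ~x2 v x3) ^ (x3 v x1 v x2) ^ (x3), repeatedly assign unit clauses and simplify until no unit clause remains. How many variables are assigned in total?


Unit propagation repeatedly assigns the literal in any unit clause, then simplifies.
Assignments in order: x1 = T, x3 = T.
No further unit clauses remain.
Total variables assigned = 2.

2
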